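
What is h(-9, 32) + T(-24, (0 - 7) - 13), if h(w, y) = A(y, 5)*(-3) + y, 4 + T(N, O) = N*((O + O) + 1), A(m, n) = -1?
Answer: 967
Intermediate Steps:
T(N, O) = -4 + N*(1 + 2*O) (T(N, O) = -4 + N*((O + O) + 1) = -4 + N*(2*O + 1) = -4 + N*(1 + 2*O))
h(w, y) = 3 + y (h(w, y) = -1*(-3) + y = 3 + y)
h(-9, 32) + T(-24, (0 - 7) - 13) = (3 + 32) + (-4 - 24 + 2*(-24)*((0 - 7) - 13)) = 35 + (-4 - 24 + 2*(-24)*(-7 - 13)) = 35 + (-4 - 24 + 2*(-24)*(-20)) = 35 + (-4 - 24 + 960) = 35 + 932 = 967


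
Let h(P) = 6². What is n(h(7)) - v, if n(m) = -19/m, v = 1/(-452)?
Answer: -1069/2034 ≈ -0.52557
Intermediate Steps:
h(P) = 36
v = -1/452 ≈ -0.0022124
n(h(7)) - v = -19/36 - 1*(-1/452) = -19*1/36 + 1/452 = -19/36 + 1/452 = -1069/2034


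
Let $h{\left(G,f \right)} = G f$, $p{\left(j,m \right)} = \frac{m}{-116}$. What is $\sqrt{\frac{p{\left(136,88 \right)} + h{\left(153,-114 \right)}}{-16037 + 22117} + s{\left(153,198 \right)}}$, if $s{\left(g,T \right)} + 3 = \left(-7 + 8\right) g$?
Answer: $\frac{23 \sqrt{337763}}{1102} \approx 12.13$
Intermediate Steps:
$p{\left(j,m \right)} = - \frac{m}{116}$ ($p{\left(j,m \right)} = m \left(- \frac{1}{116}\right) = - \frac{m}{116}$)
$s{\left(g,T \right)} = -3 + g$ ($s{\left(g,T \right)} = -3 + \left(-7 + 8\right) g = -3 + 1 g = -3 + g$)
$\sqrt{\frac{p{\left(136,88 \right)} + h{\left(153,-114 \right)}}{-16037 + 22117} + s{\left(153,198 \right)}} = \sqrt{\frac{\left(- \frac{1}{116}\right) 88 + 153 \left(-114\right)}{-16037 + 22117} + \left(-3 + 153\right)} = \sqrt{\frac{- \frac{22}{29} - 17442}{6080} + 150} = \sqrt{\left(- \frac{505840}{29}\right) \frac{1}{6080} + 150} = \sqrt{- \frac{6323}{2204} + 150} = \sqrt{\frac{324277}{2204}} = \frac{23 \sqrt{337763}}{1102}$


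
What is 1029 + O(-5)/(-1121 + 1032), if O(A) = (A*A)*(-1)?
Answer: 91606/89 ≈ 1029.3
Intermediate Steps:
O(A) = -A**2 (O(A) = A**2*(-1) = -A**2)
1029 + O(-5)/(-1121 + 1032) = 1029 + (-1*(-5)**2)/(-1121 + 1032) = 1029 - 1*25/(-89) = 1029 - 25*(-1/89) = 1029 + 25/89 = 91606/89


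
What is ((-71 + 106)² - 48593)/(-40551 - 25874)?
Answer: 47368/66425 ≈ 0.71311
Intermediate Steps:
((-71 + 106)² - 48593)/(-40551 - 25874) = (35² - 48593)/(-66425) = (1225 - 48593)*(-1/66425) = -47368*(-1/66425) = 47368/66425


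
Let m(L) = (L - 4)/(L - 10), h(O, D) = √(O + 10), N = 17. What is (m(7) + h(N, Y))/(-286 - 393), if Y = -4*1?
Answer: 1/679 - 3*√3/679 ≈ -0.0061799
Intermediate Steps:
Y = -4
h(O, D) = √(10 + O)
m(L) = (-4 + L)/(-10 + L)
(m(7) + h(N, Y))/(-286 - 393) = ((-4 + 7)/(-10 + 7) + √(10 + 17))/(-286 - 393) = (3/(-3) + √27)/(-679) = (-⅓*3 + 3*√3)*(-1/679) = (-1 + 3*√3)*(-1/679) = 1/679 - 3*√3/679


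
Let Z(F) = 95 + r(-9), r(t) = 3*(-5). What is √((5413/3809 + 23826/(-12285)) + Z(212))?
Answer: √12713570177035/399945 ≈ 8.9153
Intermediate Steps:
r(t) = -15
Z(F) = 80 (Z(F) = 95 - 15 = 80)
√((5413/3809 + 23826/(-12285)) + Z(212)) = √((5413/3809 + 23826/(-12285)) + 80) = √((5413*(1/3809) + 23826*(-1/12285)) + 80) = √((5413/3809 - 7942/4095) + 80) = √(-621911/1199835 + 80) = √(95364889/1199835) = √12713570177035/399945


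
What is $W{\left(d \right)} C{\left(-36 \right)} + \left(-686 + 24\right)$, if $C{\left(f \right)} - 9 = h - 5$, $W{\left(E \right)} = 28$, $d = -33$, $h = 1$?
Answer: $-522$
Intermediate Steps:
$C{\left(f \right)} = 5$ ($C{\left(f \right)} = 9 + \left(1 - 5\right) = 9 - 4 = 5$)
$W{\left(d \right)} C{\left(-36 \right)} + \left(-686 + 24\right) = 28 \cdot 5 + \left(-686 + 24\right) = 140 - 662 = -522$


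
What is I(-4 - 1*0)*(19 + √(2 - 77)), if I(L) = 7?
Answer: 133 + 35*I*√3 ≈ 133.0 + 60.622*I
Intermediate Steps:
I(-4 - 1*0)*(19 + √(2 - 77)) = 7*(19 + √(2 - 77)) = 7*(19 + √(-75)) = 7*(19 + 5*I*√3) = 133 + 35*I*√3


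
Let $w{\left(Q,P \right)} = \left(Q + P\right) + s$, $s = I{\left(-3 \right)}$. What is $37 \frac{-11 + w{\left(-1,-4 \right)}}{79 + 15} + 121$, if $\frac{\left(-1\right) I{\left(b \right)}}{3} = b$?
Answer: $\frac{11115}{94} \approx 118.24$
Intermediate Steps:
$I{\left(b \right)} = - 3 b$
$s = 9$ ($s = \left(-3\right) \left(-3\right) = 9$)
$w{\left(Q,P \right)} = 9 + P + Q$ ($w{\left(Q,P \right)} = \left(Q + P\right) + 9 = \left(P + Q\right) + 9 = 9 + P + Q$)
$37 \frac{-11 + w{\left(-1,-4 \right)}}{79 + 15} + 121 = 37 \frac{-11 - -4}{79 + 15} + 121 = 37 \frac{-11 + 4}{94} + 121 = 37 \left(\left(-7\right) \frac{1}{94}\right) + 121 = 37 \left(- \frac{7}{94}\right) + 121 = - \frac{259}{94} + 121 = \frac{11115}{94}$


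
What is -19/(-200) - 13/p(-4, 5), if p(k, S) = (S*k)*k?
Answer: -27/400 ≈ -0.067500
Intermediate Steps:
p(k, S) = S*k²
-19/(-200) - 13/p(-4, 5) = -19/(-200) - 13/(5*(-4)²) = -19*(-1/200) - 13/(5*16) = 19/200 - 13/80 = -27/400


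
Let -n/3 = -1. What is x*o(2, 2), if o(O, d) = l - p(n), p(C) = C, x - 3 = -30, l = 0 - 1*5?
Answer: 216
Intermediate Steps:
n = 3 (n = -3*(-1) = 3)
l = -5 (l = 0 - 5 = -5)
x = -27 (x = 3 - 30 = -27)
o(O, d) = -8 (o(O, d) = -5 - 1*3 = -5 - 3 = -8)
x*o(2, 2) = -27*(-8) = 216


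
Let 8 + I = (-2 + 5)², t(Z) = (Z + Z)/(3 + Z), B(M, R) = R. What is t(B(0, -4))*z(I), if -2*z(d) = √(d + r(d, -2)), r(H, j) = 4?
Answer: -4*√5 ≈ -8.9443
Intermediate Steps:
t(Z) = 2*Z/(3 + Z) (t(Z) = (2*Z)/(3 + Z) = 2*Z/(3 + Z))
I = 1 (I = -8 + (-2 + 5)² = -8 + 3² = -8 + 9 = 1)
z(d) = -√(4 + d)/2 (z(d) = -√(d + 4)/2 = -√(4 + d)/2)
t(B(0, -4))*z(I) = (2*(-4)/(3 - 4))*(-√(4 + 1)/2) = (2*(-4)/(-1))*(-√5/2) = (2*(-4)*(-1))*(-√5/2) = 8*(-√5/2) = -4*√5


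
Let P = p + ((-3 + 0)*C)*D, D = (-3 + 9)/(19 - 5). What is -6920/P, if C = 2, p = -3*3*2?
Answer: 6055/18 ≈ 336.39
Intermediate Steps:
p = -18 (p = -9*2 = -18)
D = 3/7 (D = 6/14 = 6*(1/14) = 3/7 ≈ 0.42857)
P = -144/7 (P = -18 + ((-3 + 0)*2)*(3/7) = -18 - 3*2*(3/7) = -18 - 6*3/7 = -18 - 18/7 = -144/7 ≈ -20.571)
-6920/P = -6920/(-144/7) = -6920*(-7/144) = 6055/18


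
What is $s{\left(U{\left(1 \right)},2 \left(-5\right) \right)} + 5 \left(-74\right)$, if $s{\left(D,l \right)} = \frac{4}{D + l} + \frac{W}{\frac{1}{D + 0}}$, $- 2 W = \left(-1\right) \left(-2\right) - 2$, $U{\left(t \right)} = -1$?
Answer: $- \frac{4074}{11} \approx -370.36$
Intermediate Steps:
$W = 0$ ($W = - \frac{\left(-1\right) \left(-2\right) - 2}{2} = - \frac{2 - 2}{2} = \left(- \frac{1}{2}\right) 0 = 0$)
$s{\left(D,l \right)} = \frac{4}{D + l}$ ($s{\left(D,l \right)} = \frac{4}{D + l} + \frac{0}{\frac{1}{D + 0}} = \frac{4}{D + l} + \frac{0}{\frac{1}{D}} = \frac{4}{D + l} + 0 D = \frac{4}{D + l} + 0 = \frac{4}{D + l}$)
$s{\left(U{\left(1 \right)},2 \left(-5\right) \right)} + 5 \left(-74\right) = \frac{4}{-1 + 2 \left(-5\right)} + 5 \left(-74\right) = \frac{4}{-1 - 10} - 370 = \frac{4}{-11} - 370 = 4 \left(- \frac{1}{11}\right) - 370 = - \frac{4}{11} - 370 = - \frac{4074}{11}$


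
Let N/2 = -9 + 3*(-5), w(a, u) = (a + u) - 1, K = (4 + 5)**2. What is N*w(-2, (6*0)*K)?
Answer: 144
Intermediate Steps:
K = 81 (K = 9**2 = 81)
w(a, u) = -1 + a + u
N = -48 (N = 2*(-9 + 3*(-5)) = 2*(-9 - 15) = 2*(-24) = -48)
N*w(-2, (6*0)*K) = -48*(-1 - 2 + (6*0)*81) = -48*(-1 - 2 + 0*81) = -48*(-1 - 2 + 0) = -48*(-3) = 144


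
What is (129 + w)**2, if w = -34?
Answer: 9025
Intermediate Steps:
(129 + w)**2 = (129 - 34)**2 = 95**2 = 9025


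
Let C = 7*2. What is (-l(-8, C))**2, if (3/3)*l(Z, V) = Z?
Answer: 64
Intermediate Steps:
C = 14
l(Z, V) = Z
(-l(-8, C))**2 = (-1*(-8))**2 = 8**2 = 64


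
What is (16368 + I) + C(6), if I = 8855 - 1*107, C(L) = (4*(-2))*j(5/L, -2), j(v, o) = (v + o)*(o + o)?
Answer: 75236/3 ≈ 25079.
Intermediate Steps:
j(v, o) = 2*o*(o + v) (j(v, o) = (o + v)*(2*o) = 2*o*(o + v))
C(L) = -64 + 160/L (C(L) = (4*(-2))*(2*(-2)*(-2 + 5/L)) = -8*(8 - 20/L) = -64 + 160/L)
I = 8748 (I = 8855 - 107 = 8748)
(16368 + I) + C(6) = (16368 + 8748) + (-64 + 160/6) = 25116 + (-64 + 160*(1/6)) = 25116 + (-64 + 80/3) = 25116 - 112/3 = 75236/3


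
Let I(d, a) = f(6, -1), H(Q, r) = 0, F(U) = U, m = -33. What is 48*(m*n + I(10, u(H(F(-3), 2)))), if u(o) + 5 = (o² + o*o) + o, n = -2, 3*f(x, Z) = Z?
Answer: 3152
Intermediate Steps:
f(x, Z) = Z/3
u(o) = -5 + o + 2*o² (u(o) = -5 + ((o² + o*o) + o) = -5 + ((o² + o²) + o) = -5 + (2*o² + o) = -5 + (o + 2*o²) = -5 + o + 2*o²)
I(d, a) = -⅓ (I(d, a) = (⅓)*(-1) = -⅓)
48*(m*n + I(10, u(H(F(-3), 2)))) = 48*(-33*(-2) - ⅓) = 48*(66 - ⅓) = 48*(197/3) = 3152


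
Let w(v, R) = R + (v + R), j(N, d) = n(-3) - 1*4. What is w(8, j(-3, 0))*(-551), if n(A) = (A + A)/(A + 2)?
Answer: -6612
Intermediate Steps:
n(A) = 2*A/(2 + A) (n(A) = (2*A)/(2 + A) = 2*A/(2 + A))
j(N, d) = 2 (j(N, d) = 2*(-3)/(2 - 3) - 1*4 = 2*(-3)/(-1) - 4 = 2*(-3)*(-1) - 4 = 6 - 4 = 2)
w(v, R) = v + 2*R (w(v, R) = R + (R + v) = v + 2*R)
w(8, j(-3, 0))*(-551) = (8 + 2*2)*(-551) = (8 + 4)*(-551) = 12*(-551) = -6612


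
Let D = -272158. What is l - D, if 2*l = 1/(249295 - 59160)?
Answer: 103493522661/380270 ≈ 2.7216e+5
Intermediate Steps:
l = 1/380270 (l = 1/(2*(249295 - 59160)) = (1/2)/190135 = (1/2)*(1/190135) = 1/380270 ≈ 2.6297e-6)
l - D = 1/380270 - 1*(-272158) = 1/380270 + 272158 = 103493522661/380270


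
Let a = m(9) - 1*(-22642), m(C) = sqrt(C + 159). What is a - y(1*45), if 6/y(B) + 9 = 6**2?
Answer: 203776/9 + 2*sqrt(42) ≈ 22655.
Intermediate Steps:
m(C) = sqrt(159 + C)
y(B) = 2/9 (y(B) = 6/(-9 + 6**2) = 6/(-9 + 36) = 6/27 = 6*(1/27) = 2/9)
a = 22642 + 2*sqrt(42) (a = sqrt(159 + 9) - 1*(-22642) = sqrt(168) + 22642 = 2*sqrt(42) + 22642 = 22642 + 2*sqrt(42) ≈ 22655.)
a - y(1*45) = (22642 + 2*sqrt(42)) - 1*2/9 = (22642 + 2*sqrt(42)) - 2/9 = 203776/9 + 2*sqrt(42)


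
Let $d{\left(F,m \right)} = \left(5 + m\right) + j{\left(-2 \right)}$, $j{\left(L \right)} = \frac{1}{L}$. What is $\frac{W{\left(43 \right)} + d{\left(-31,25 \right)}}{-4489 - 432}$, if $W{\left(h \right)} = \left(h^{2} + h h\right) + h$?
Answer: $- \frac{7541}{9842} \approx -0.76621$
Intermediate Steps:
$d{\left(F,m \right)} = \frac{9}{2} + m$ ($d{\left(F,m \right)} = \left(5 + m\right) + \frac{1}{-2} = \left(5 + m\right) - \frac{1}{2} = \frac{9}{2} + m$)
$W{\left(h \right)} = h + 2 h^{2}$ ($W{\left(h \right)} = \left(h^{2} + h^{2}\right) + h = 2 h^{2} + h = h + 2 h^{2}$)
$\frac{W{\left(43 \right)} + d{\left(-31,25 \right)}}{-4489 - 432} = \frac{43 \left(1 + 2 \cdot 43\right) + \left(\frac{9}{2} + 25\right)}{-4489 - 432} = \frac{43 \left(1 + 86\right) + \frac{59}{2}}{-4921} = \left(43 \cdot 87 + \frac{59}{2}\right) \left(- \frac{1}{4921}\right) = \left(3741 + \frac{59}{2}\right) \left(- \frac{1}{4921}\right) = \frac{7541}{2} \left(- \frac{1}{4921}\right) = - \frac{7541}{9842}$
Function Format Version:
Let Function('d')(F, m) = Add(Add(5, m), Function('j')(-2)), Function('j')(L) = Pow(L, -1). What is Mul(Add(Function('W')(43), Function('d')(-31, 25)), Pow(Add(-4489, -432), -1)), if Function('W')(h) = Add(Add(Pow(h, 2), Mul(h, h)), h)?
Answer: Rational(-7541, 9842) ≈ -0.76621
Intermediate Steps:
Function('d')(F, m) = Add(Rational(9, 2), m) (Function('d')(F, m) = Add(Add(5, m), Pow(-2, -1)) = Add(Add(5, m), Rational(-1, 2)) = Add(Rational(9, 2), m))
Function('W')(h) = Add(h, Mul(2, Pow(h, 2))) (Function('W')(h) = Add(Add(Pow(h, 2), Pow(h, 2)), h) = Add(Mul(2, Pow(h, 2)), h) = Add(h, Mul(2, Pow(h, 2))))
Mul(Add(Function('W')(43), Function('d')(-31, 25)), Pow(Add(-4489, -432), -1)) = Mul(Add(Mul(43, Add(1, Mul(2, 43))), Add(Rational(9, 2), 25)), Pow(Add(-4489, -432), -1)) = Mul(Add(Mul(43, Add(1, 86)), Rational(59, 2)), Pow(-4921, -1)) = Mul(Add(Mul(43, 87), Rational(59, 2)), Rational(-1, 4921)) = Mul(Add(3741, Rational(59, 2)), Rational(-1, 4921)) = Mul(Rational(7541, 2), Rational(-1, 4921)) = Rational(-7541, 9842)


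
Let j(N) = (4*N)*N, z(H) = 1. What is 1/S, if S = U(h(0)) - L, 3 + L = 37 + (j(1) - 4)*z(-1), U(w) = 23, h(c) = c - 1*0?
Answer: -1/11 ≈ -0.090909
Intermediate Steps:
h(c) = c (h(c) = c + 0 = c)
j(N) = 4*N**2
L = 34 (L = -3 + (37 + (4*1**2 - 4)*1) = -3 + (37 + (4*1 - 4)*1) = -3 + (37 + (4 - 4)*1) = -3 + (37 + 0*1) = -3 + (37 + 0) = -3 + 37 = 34)
S = -11 (S = 23 - 1*34 = 23 - 34 = -11)
1/S = 1/(-11) = -1/11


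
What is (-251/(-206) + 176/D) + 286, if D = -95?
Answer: 5584609/19570 ≈ 285.37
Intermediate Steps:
(-251/(-206) + 176/D) + 286 = (-251/(-206) + 176/(-95)) + 286 = (-251*(-1/206) + 176*(-1/95)) + 286 = (251/206 - 176/95) + 286 = -12411/19570 + 286 = 5584609/19570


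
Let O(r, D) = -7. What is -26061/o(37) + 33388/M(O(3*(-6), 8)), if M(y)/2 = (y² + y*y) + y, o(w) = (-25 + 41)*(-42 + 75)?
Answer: 2147627/16016 ≈ 134.09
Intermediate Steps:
o(w) = 528 (o(w) = 16*33 = 528)
M(y) = 2*y + 4*y² (M(y) = 2*((y² + y*y) + y) = 2*((y² + y²) + y) = 2*(2*y² + y) = 2*(y + 2*y²) = 2*y + 4*y²)
-26061/o(37) + 33388/M(O(3*(-6), 8)) = -26061/528 + 33388/((2*(-7)*(1 + 2*(-7)))) = -26061*1/528 + 33388/((2*(-7)*(1 - 14))) = -8687/176 + 33388/((2*(-7)*(-13))) = -8687/176 + 33388/182 = -8687/176 + 33388*(1/182) = -8687/176 + 16694/91 = 2147627/16016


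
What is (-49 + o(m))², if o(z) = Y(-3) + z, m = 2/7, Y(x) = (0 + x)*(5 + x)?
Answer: 146689/49 ≈ 2993.7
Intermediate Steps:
Y(x) = x*(5 + x)
m = 2/7 (m = 2*(⅐) = 2/7 ≈ 0.28571)
o(z) = -6 + z (o(z) = -3*(5 - 3) + z = -3*2 + z = -6 + z)
(-49 + o(m))² = (-49 + (-6 + 2/7))² = (-49 - 40/7)² = (-383/7)² = 146689/49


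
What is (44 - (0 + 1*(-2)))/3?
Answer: 46/3 ≈ 15.333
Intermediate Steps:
(44 - (0 + 1*(-2)))/3 = (44 - (0 - 2))/3 = (44 - 1*(-2))/3 = (44 + 2)/3 = (⅓)*46 = 46/3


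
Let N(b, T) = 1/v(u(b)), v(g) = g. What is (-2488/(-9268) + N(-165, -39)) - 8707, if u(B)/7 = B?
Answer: -3328627336/382305 ≈ -8706.7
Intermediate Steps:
u(B) = 7*B
N(b, T) = 1/(7*b)
(-2488/(-9268) + N(-165, -39)) - 8707 = (-2488/(-9268) + (1/7)/(-165)) - 8707 = (-2488*(-1/9268) + (1/7)*(-1/165)) - 8707 = (622/2317 - 1/1155) - 8707 = 102299/382305 - 8707 = -3328627336/382305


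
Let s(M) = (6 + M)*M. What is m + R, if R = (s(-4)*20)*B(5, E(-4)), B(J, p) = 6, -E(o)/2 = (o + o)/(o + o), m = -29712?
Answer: -30672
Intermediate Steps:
E(o) = -2 (E(o) = -2*(o + o)/(o + o) = -2*2*o/(2*o) = -2*2*o*1/(2*o) = -2*1 = -2)
s(M) = M*(6 + M)
R = -960 (R = (-4*(6 - 4)*20)*6 = (-4*2*20)*6 = -8*20*6 = -160*6 = -960)
m + R = -29712 - 960 = -30672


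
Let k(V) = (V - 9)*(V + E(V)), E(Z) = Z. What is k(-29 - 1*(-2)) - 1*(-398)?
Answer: 2342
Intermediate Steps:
k(V) = 2*V*(-9 + V) (k(V) = (V - 9)*(V + V) = (-9 + V)*(2*V) = 2*V*(-9 + V))
k(-29 - 1*(-2)) - 1*(-398) = 2*(-29 - 1*(-2))*(-9 + (-29 - 1*(-2))) - 1*(-398) = 2*(-29 + 2)*(-9 + (-29 + 2)) + 398 = 2*(-27)*(-9 - 27) + 398 = 2*(-27)*(-36) + 398 = 1944 + 398 = 2342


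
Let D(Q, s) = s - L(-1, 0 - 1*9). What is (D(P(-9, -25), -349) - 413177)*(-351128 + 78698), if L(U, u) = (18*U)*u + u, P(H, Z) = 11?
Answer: 112698569970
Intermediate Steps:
L(U, u) = u + 18*U*u (L(U, u) = 18*U*u + u = u + 18*U*u)
D(Q, s) = -153 + s (D(Q, s) = s - (0 - 1*9)*(1 + 18*(-1)) = s - (0 - 9)*(1 - 18) = s - (-9)*(-17) = s - 1*153 = s - 153 = -153 + s)
(D(P(-9, -25), -349) - 413177)*(-351128 + 78698) = ((-153 - 349) - 413177)*(-351128 + 78698) = (-502 - 413177)*(-272430) = -413679*(-272430) = 112698569970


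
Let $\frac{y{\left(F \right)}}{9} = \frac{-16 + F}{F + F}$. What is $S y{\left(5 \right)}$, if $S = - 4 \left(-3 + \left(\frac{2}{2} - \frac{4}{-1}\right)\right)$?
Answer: $\frac{396}{5} \approx 79.2$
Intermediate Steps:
$y{\left(F \right)} = \frac{9 \left(-16 + F\right)}{2 F}$ ($y{\left(F \right)} = 9 \frac{-16 + F}{F + F} = 9 \frac{-16 + F}{2 F} = \frac{9 \left(-16 + F\right)}{2 F}$)
$S = -8$ ($S = - 4 \left(-3 + \left(2 \cdot \frac{1}{2} - -4\right)\right) = - 4 \left(-3 + \left(1 + 4\right)\right) = - 4 \left(-3 + 5\right) = \left(-4\right) 2 = -8$)
$S y{\left(5 \right)} = - 8 \left(\frac{9}{2} - \frac{72}{5}\right) = \left(-8\right) \left(- \frac{99}{10}\right) = \frac{396}{5}$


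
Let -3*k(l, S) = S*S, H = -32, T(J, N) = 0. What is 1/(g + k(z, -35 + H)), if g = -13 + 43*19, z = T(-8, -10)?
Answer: -3/2077 ≈ -0.0014444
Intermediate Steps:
z = 0
g = 804 (g = -13 + 817 = 804)
k(l, S) = -S²/3 (k(l, S) = -S*S/3 = -S²/3)
1/(g + k(z, -35 + H)) = 1/(804 - (-35 - 32)²/3) = 1/(804 - ⅓*(-67)²) = 1/(804 - ⅓*4489) = 1/(804 - 4489/3) = 1/(-2077/3) = -3/2077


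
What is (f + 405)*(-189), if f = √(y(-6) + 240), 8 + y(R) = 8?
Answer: -76545 - 756*√15 ≈ -79473.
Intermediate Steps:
y(R) = 0 (y(R) = -8 + 8 = 0)
f = 4*√15 (f = √(0 + 240) = √240 = 4*√15 ≈ 15.492)
(f + 405)*(-189) = (4*√15 + 405)*(-189) = (405 + 4*√15)*(-189) = -76545 - 756*√15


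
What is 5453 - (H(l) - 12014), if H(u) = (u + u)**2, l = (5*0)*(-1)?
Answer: 17467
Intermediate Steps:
l = 0 (l = 0*(-1) = 0)
H(u) = 4*u**2 (H(u) = (2*u)**2 = 4*u**2)
5453 - (H(l) - 12014) = 5453 - (4*0**2 - 12014) = 5453 - (4*0 - 12014) = 5453 - (0 - 12014) = 5453 - 1*(-12014) = 5453 + 12014 = 17467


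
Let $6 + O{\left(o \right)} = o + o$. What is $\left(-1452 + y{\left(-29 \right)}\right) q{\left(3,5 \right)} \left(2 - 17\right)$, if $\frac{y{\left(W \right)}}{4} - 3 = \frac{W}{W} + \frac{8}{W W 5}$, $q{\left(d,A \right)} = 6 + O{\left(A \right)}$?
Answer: $\frac{181150440}{841} \approx 2.154 \cdot 10^{5}$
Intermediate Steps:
$O{\left(o \right)} = -6 + 2 o$ ($O{\left(o \right)} = -6 + \left(o + o\right) = -6 + 2 o$)
$q{\left(d,A \right)} = 2 A$ ($q{\left(d,A \right)} = 6 + \left(-6 + 2 A\right) = 2 A$)
$y{\left(W \right)} = 16 + \frac{32}{5 W^{2}}$ ($y{\left(W \right)} = 12 + 4 \left(\frac{W}{W} + \frac{8}{W W 5}\right) = 12 + 4 \left(1 + \frac{8}{W^{2} \cdot 5}\right) = 12 + 4 \left(1 + \frac{8}{5 W^{2}}\right) = 12 + \left(4 + \frac{32}{5 W^{2}}\right) = 16 + \frac{32}{5 W^{2}}$)
$\left(-1452 + y{\left(-29 \right)}\right) q{\left(3,5 \right)} \left(2 - 17\right) = \left(-1452 + \left(16 + \frac{32}{5 \cdot 841}\right)\right) 2 \cdot 5 \left(2 - 17\right) = \left(-1452 + \left(16 + \frac{32}{5} \cdot \frac{1}{841}\right)\right) 10 \left(-15\right) = \left(-1452 + \left(16 + \frac{32}{4205}\right)\right) \left(-150\right) = \left(-1452 + \frac{67312}{4205}\right) \left(-150\right) = \left(- \frac{6038348}{4205}\right) \left(-150\right) = \frac{181150440}{841}$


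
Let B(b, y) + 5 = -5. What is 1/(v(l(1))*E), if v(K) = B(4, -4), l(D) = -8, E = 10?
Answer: -1/100 ≈ -0.010000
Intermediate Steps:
B(b, y) = -10 (B(b, y) = -5 - 5 = -10)
v(K) = -10
1/(v(l(1))*E) = 1/(-10*10) = 1/(-100) = -1/100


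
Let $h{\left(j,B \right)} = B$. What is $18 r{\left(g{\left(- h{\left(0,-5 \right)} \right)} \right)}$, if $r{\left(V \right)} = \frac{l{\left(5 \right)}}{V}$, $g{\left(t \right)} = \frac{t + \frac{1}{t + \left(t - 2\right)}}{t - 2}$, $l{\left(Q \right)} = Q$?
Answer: $\frac{2160}{41} \approx 52.683$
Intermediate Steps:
$g{\left(t \right)} = \frac{t + \frac{1}{-2 + 2 t}}{-2 + t}$ ($g{\left(t \right)} = \frac{t + \frac{1}{t + \left(-2 + t\right)}}{-2 + t} = \frac{t + \frac{1}{-2 + 2 t}}{-2 + t}$)
$r{\left(V \right)} = \frac{5}{V}$
$18 r{\left(g{\left(- h{\left(0,-5 \right)} \right)} \right)} = 18 \frac{5}{\frac{1}{2 + \left(\left(-1\right) \left(-5\right)\right)^{2} - 3 \left(\left(-1\right) \left(-5\right)\right)} \left(\frac{1}{2} + \left(\left(-1\right) \left(-5\right)\right)^{2} - \left(-1\right) \left(-5\right)\right)} = 18 \frac{5}{\frac{1}{2 + 5^{2} - 15} \left(\frac{1}{2} + 5^{2} - 5\right)} = 18 \frac{5}{\frac{1}{2 + 25 - 15} \left(\frac{1}{2} + 25 - 5\right)} = 18 \frac{5}{\frac{1}{12} \cdot \frac{41}{2}} = 18 \frac{5}{\frac{41}{24}} = 18 \cdot 5 \cdot \frac{24}{41} = 18 \cdot \frac{120}{41} = \frac{2160}{41}$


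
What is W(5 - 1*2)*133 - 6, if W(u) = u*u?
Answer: 1191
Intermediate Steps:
W(u) = u²
W(5 - 1*2)*133 - 6 = (5 - 1*2)²*133 - 6 = (5 - 2)²*133 - 6 = 3²*133 - 6 = 9*133 - 6 = 1197 - 6 = 1191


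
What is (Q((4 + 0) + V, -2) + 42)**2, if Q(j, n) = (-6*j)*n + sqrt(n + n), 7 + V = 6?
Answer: 6080 + 312*I ≈ 6080.0 + 312.0*I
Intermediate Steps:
V = -1 (V = -7 + 6 = -1)
Q(j, n) = sqrt(2)*sqrt(n) - 6*j*n (Q(j, n) = -6*j*n + sqrt(2*n) = -6*j*n + sqrt(2)*sqrt(n) = sqrt(2)*sqrt(n) - 6*j*n)
(Q((4 + 0) + V, -2) + 42)**2 = ((sqrt(2)*sqrt(-2) - 6*((4 + 0) - 1)*(-2)) + 42)**2 = ((sqrt(2)*(I*sqrt(2)) - 6*(4 - 1)*(-2)) + 42)**2 = ((2*I - 6*3*(-2)) + 42)**2 = ((2*I + 36) + 42)**2 = ((36 + 2*I) + 42)**2 = (78 + 2*I)**2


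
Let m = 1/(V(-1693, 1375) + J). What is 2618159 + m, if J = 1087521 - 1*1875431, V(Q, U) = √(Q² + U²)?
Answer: 812673164688632512/310398705613 - √4756874/620797411226 ≈ 2.6182e+6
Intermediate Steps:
J = -787910 (J = 1087521 - 1875431 = -787910)
m = 1/(-787910 + √4756874) (m = 1/(√((-1693)² + 1375²) - 787910) = 1/(√(2866249 + 1890625) - 787910) = 1/(√4756874 - 787910) = 1/(-787910 + √4756874) ≈ -1.2727e-6)
2618159 + m = 2618159 + (-393955/310398705613 - √4756874/620797411226) = 812673164688632512/310398705613 - √4756874/620797411226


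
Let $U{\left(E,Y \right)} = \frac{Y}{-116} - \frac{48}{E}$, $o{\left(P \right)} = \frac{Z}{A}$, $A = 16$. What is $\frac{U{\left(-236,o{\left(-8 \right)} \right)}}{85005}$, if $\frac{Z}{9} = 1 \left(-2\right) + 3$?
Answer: $\frac{7247}{3102795840} \approx 2.3356 \cdot 10^{-6}$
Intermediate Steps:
$Z = 9$ ($Z = 9 \left(1 \left(-2\right) + 3\right) = 9 \left(-2 + 3\right) = 9 \cdot 1 = 9$)
$o{\left(P \right)} = \frac{9}{16}$
$U{\left(E,Y \right)} = - \frac{48}{E} - \frac{Y}{116}$ ($U{\left(E,Y \right)} = Y \left(- \frac{1}{116}\right) - \frac{48}{E} = - \frac{Y}{116} - \frac{48}{E} = - \frac{48}{E} - \frac{Y}{116}$)
$\frac{U{\left(-236,o{\left(-8 \right)} \right)}}{85005} = \frac{- \frac{48}{-236} - \frac{9}{1856}}{85005} = \left(\left(-48\right) \left(- \frac{1}{236}\right) - \frac{9}{1856}\right) \frac{1}{85005} = \left(\frac{12}{59} - \frac{9}{1856}\right) \frac{1}{85005} = \frac{21741}{109504} \cdot \frac{1}{85005} = \frac{7247}{3102795840}$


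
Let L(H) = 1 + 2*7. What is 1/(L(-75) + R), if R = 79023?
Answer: 1/79038 ≈ 1.2652e-5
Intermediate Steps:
L(H) = 15 (L(H) = 1 + 14 = 15)
1/(L(-75) + R) = 1/(15 + 79023) = 1/79038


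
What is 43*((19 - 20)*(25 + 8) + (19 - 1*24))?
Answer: -1634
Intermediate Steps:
43*((19 - 20)*(25 + 8) + (19 - 1*24)) = 43*(-1*33 + (19 - 24)) = 43*(-33 - 5) = 43*(-38) = -1634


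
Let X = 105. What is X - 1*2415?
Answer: -2310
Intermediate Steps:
X - 1*2415 = 105 - 1*2415 = 105 - 2415 = -2310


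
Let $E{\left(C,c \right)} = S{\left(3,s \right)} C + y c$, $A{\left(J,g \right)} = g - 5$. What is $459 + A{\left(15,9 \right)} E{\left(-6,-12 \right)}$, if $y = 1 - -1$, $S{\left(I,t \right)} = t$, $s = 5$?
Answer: $243$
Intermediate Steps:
$y = 2$ ($y = 1 + 1 = 2$)
$A{\left(J,g \right)} = -5 + g$
$E{\left(C,c \right)} = 2 c + 5 C$ ($E{\left(C,c \right)} = 5 C + 2 c = 2 c + 5 C$)
$459 + A{\left(15,9 \right)} E{\left(-6,-12 \right)} = 459 + \left(-5 + 9\right) \left(2 \left(-12\right) + 5 \left(-6\right)\right) = 459 + 4 \left(-24 - 30\right) = 459 + 4 \left(-54\right) = 459 - 216 = 243$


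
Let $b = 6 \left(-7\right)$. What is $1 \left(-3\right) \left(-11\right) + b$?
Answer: $-9$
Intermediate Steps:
$b = -42$
$1 \left(-3\right) \left(-11\right) + b = 1 \left(-3\right) \left(-11\right) - 42 = \left(-3\right) \left(-11\right) - 42 = 33 - 42 = -9$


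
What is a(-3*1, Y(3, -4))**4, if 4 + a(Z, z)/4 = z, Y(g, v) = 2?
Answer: 4096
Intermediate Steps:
a(Z, z) = -16 + 4*z
a(-3*1, Y(3, -4))**4 = (-16 + 4*2)**4 = (-16 + 8)**4 = (-8)**4 = 4096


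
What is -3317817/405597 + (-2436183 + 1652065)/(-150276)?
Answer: -30092059841/10158582462 ≈ -2.9622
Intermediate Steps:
-3317817/405597 + (-2436183 + 1652065)/(-150276) = -3317817*1/405597 - 784118*(-1/150276) = -1105939/135199 + 392059/75138 = -30092059841/10158582462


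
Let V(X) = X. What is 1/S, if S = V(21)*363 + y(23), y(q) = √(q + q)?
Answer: 7623/58110083 - √46/58110083 ≈ 0.00013107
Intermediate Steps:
y(q) = √2*√q (y(q) = √(2*q) = √2*√q)
S = 7623 + √46 (S = 21*363 + √2*√23 = 7623 + √46 ≈ 7629.8)
1/S = 1/(7623 + √46)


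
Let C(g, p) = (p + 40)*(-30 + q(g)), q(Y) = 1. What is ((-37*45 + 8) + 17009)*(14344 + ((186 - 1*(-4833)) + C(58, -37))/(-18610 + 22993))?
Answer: 107250238752/487 ≈ 2.2023e+8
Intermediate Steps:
C(g, p) = -1160 - 29*p (C(g, p) = (p + 40)*(-30 + 1) = (40 + p)*(-29) = -1160 - 29*p)
((-37*45 + 8) + 17009)*(14344 + ((186 - 1*(-4833)) + C(58, -37))/(-18610 + 22993)) = ((-37*45 + 8) + 17009)*(14344 + ((186 - 1*(-4833)) + (-1160 - 29*(-37)))/(-18610 + 22993)) = ((-1665 + 8) + 17009)*(14344 + ((186 + 4833) + (-1160 + 1073))/4383) = (-1657 + 17009)*(14344 + (5019 - 87)*(1/4383)) = 15352*(14344 + 4932*(1/4383)) = 15352*(14344 + 548/487) = 15352*(6986076/487) = 107250238752/487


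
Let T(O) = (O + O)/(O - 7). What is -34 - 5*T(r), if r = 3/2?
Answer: -344/11 ≈ -31.273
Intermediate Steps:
r = 3/2 (r = 3*(½) = 3/2 ≈ 1.5000)
T(O) = 2*O/(-7 + O) (T(O) = (2*O)/(-7 + O) = 2*O/(-7 + O))
-34 - 5*T(r) = -34 - 10*3/(2*(-7 + 3/2)) = -34 - 10*3/(2*(-11/2)) = -34 - 10*3*(-2)/(2*11) = -34 - 5*(-6/11) = -34 + 30/11 = -344/11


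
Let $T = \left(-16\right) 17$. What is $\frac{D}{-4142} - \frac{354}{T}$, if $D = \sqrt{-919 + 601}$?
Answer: $\frac{177}{136} - \frac{i \sqrt{318}}{4142} \approx 1.3015 - 0.0043053 i$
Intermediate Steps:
$D = i \sqrt{318}$ ($D = \sqrt{-318} = i \sqrt{318} \approx 17.833 i$)
$T = -272$
$\frac{D}{-4142} - \frac{354}{T} = \frac{i \sqrt{318}}{-4142} - \frac{354}{-272} = i \sqrt{318} \left(- \frac{1}{4142}\right) - - \frac{177}{136} = - \frac{i \sqrt{318}}{4142} + \frac{177}{136} = \frac{177}{136} - \frac{i \sqrt{318}}{4142}$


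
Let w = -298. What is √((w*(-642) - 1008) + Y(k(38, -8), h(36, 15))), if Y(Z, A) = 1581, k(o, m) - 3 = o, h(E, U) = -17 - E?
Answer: 9*√2369 ≈ 438.05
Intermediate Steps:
k(o, m) = 3 + o
√((w*(-642) - 1008) + Y(k(38, -8), h(36, 15))) = √((-298*(-642) - 1008) + 1581) = √((191316 - 1008) + 1581) = √(190308 + 1581) = √191889 = 9*√2369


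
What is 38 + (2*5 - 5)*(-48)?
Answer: -202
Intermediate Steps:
38 + (2*5 - 5)*(-48) = 38 + (10 - 5)*(-48) = 38 + 5*(-48) = 38 - 240 = -202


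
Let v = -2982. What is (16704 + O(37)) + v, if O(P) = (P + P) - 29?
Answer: 13767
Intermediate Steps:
O(P) = -29 + 2*P (O(P) = 2*P - 29 = -29 + 2*P)
(16704 + O(37)) + v = (16704 + (-29 + 2*37)) - 2982 = (16704 + (-29 + 74)) - 2982 = (16704 + 45) - 2982 = 16749 - 2982 = 13767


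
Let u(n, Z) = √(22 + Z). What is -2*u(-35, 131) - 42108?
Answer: -42108 - 6*√17 ≈ -42133.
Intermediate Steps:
-2*u(-35, 131) - 42108 = -2*√(22 + 131) - 42108 = -6*√17 - 42108 = -42108 - 6*√17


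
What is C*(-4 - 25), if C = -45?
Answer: 1305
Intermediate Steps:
C*(-4 - 25) = -45*(-4 - 25) = -45*(-29) = 1305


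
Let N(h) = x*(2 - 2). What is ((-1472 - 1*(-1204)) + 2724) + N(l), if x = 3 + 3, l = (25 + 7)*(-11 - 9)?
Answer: 2456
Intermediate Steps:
l = -640 (l = 32*(-20) = -640)
x = 6
N(h) = 0 (N(h) = 6*(2 - 2) = 6*0 = 0)
((-1472 - 1*(-1204)) + 2724) + N(l) = ((-1472 - 1*(-1204)) + 2724) + 0 = ((-1472 + 1204) + 2724) + 0 = (-268 + 2724) + 0 = 2456 + 0 = 2456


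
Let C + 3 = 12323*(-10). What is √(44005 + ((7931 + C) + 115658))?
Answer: 3*√4929 ≈ 210.62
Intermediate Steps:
C = -123233 (C = -3 + 12323*(-10) = -3 - 123230 = -123233)
√(44005 + ((7931 + C) + 115658)) = √(44005 + ((7931 - 123233) + 115658)) = √(44005 + (-115302 + 115658)) = √(44005 + 356) = √44361 = 3*√4929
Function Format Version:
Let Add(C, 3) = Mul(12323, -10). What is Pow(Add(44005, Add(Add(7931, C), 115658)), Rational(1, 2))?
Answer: Mul(3, Pow(4929, Rational(1, 2))) ≈ 210.62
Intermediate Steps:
C = -123233 (C = Add(-3, Mul(12323, -10)) = Add(-3, -123230) = -123233)
Pow(Add(44005, Add(Add(7931, C), 115658)), Rational(1, 2)) = Pow(Add(44005, Add(Add(7931, -123233), 115658)), Rational(1, 2)) = Pow(Add(44005, Add(-115302, 115658)), Rational(1, 2)) = Pow(Add(44005, 356), Rational(1, 2)) = Pow(44361, Rational(1, 2)) = Mul(3, Pow(4929, Rational(1, 2)))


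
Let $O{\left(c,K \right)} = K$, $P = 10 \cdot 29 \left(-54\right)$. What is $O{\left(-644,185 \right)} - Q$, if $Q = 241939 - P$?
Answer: $-257414$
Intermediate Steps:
$P = -15660$ ($P = 290 \left(-54\right) = -15660$)
$Q = 257599$ ($Q = 241939 - -15660 = 241939 + 15660 = 257599$)
$O{\left(-644,185 \right)} - Q = 185 - 257599 = -257414$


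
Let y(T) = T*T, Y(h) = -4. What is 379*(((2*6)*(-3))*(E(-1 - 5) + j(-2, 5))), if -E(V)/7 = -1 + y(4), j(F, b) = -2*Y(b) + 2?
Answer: 1296180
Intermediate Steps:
y(T) = T²
j(F, b) = 10 (j(F, b) = -2*(-4) + 2 = 8 + 2 = 10)
E(V) = -105 (E(V) = -7*(-1 + 4²) = -7*(-1 + 16) = -7*15 = -105)
379*(((2*6)*(-3))*(E(-1 - 5) + j(-2, 5))) = 379*(((2*6)*(-3))*(-105 + 10)) = 379*((12*(-3))*(-95)) = 379*(-36*(-95)) = 379*3420 = 1296180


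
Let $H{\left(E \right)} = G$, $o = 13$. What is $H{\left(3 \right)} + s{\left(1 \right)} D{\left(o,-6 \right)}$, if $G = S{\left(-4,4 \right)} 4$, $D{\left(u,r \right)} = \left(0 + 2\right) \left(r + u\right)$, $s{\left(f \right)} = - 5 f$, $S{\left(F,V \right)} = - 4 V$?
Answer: $-134$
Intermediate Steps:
$D{\left(u,r \right)} = 2 r + 2 u$ ($D{\left(u,r \right)} = 2 \left(r + u\right) = 2 r + 2 u$)
$G = -64$ ($G = \left(-4\right) 4 \cdot 4 = \left(-16\right) 4 = -64$)
$H{\left(E \right)} = -64$
$H{\left(3 \right)} + s{\left(1 \right)} D{\left(o,-6 \right)} = -64 + \left(-5\right) 1 \left(2 \left(-6\right) + 2 \cdot 13\right) = -64 - 5 \left(-12 + 26\right) = -64 - 70 = -134$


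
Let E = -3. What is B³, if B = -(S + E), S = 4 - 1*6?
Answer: 125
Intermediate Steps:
S = -2 (S = 4 - 6 = -2)
B = 5 (B = -(-2 - 3) = -1*(-5) = 5)
B³ = 5³ = 125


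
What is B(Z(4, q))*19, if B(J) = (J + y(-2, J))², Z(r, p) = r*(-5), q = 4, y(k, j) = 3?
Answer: 5491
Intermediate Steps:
Z(r, p) = -5*r
B(J) = (3 + J)² (B(J) = (J + 3)² = (3 + J)²)
B(Z(4, q))*19 = (3 - 5*4)²*19 = (3 - 20)²*19 = (-17)²*19 = 289*19 = 5491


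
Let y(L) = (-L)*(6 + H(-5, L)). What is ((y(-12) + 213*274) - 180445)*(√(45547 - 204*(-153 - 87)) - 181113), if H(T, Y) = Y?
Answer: 22123858515 - 122155*√94507 ≈ 2.2086e+10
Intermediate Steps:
y(L) = -L*(6 + L) (y(L) = (-L)*(6 + L) = -L*(6 + L))
((y(-12) + 213*274) - 180445)*(√(45547 - 204*(-153 - 87)) - 181113) = ((-1*(-12)*(6 - 12) + 213*274) - 180445)*(√(45547 - 204*(-153 - 87)) - 181113) = ((-1*(-12)*(-6) + 58362) - 180445)*(√(45547 - 204*(-240)) - 181113) = ((-72 + 58362) - 180445)*(√(45547 + 48960) - 181113) = (58290 - 180445)*(√94507 - 181113) = -122155*(-181113 + √94507) = 22123858515 - 122155*√94507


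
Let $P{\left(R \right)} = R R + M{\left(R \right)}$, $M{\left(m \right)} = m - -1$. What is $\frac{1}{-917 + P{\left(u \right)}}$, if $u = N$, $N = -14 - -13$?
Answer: $- \frac{1}{916} \approx -0.0010917$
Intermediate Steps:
$N = -1$ ($N = -14 + 13 = -1$)
$u = -1$
$M{\left(m \right)} = 1 + m$ ($M{\left(m \right)} = m + 1 = 1 + m$)
$P{\left(R \right)} = 1 + R + R^{2}$ ($P{\left(R \right)} = R R + \left(1 + R\right) = R^{2} + \left(1 + R\right) = 1 + R + R^{2}$)
$\frac{1}{-917 + P{\left(u \right)}} = \frac{1}{-917 + \left(1 - 1 + \left(-1\right)^{2}\right)} = \frac{1}{-917 + \left(1 - 1 + 1\right)} = \frac{1}{-917 + 1} = \frac{1}{-916} = - \frac{1}{916}$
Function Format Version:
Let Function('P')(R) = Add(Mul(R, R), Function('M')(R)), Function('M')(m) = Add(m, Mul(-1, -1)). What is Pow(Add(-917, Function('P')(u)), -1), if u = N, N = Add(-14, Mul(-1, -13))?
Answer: Rational(-1, 916) ≈ -0.0010917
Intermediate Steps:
N = -1 (N = Add(-14, 13) = -1)
u = -1
Function('M')(m) = Add(1, m) (Function('M')(m) = Add(m, 1) = Add(1, m))
Function('P')(R) = Add(1, R, Pow(R, 2)) (Function('P')(R) = Add(Mul(R, R), Add(1, R)) = Add(Pow(R, 2), Add(1, R)) = Add(1, R, Pow(R, 2)))
Pow(Add(-917, Function('P')(u)), -1) = Pow(Add(-917, Add(1, -1, Pow(-1, 2))), -1) = Pow(Add(-917, Add(1, -1, 1)), -1) = Pow(Add(-917, 1), -1) = Pow(-916, -1) = Rational(-1, 916)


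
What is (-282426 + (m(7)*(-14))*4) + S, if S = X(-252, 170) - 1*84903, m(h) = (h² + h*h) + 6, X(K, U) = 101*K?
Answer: -398605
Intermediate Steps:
m(h) = 6 + 2*h² (m(h) = (h² + h²) + 6 = 2*h² + 6 = 6 + 2*h²)
S = -110355 (S = 101*(-252) - 1*84903 = -25452 - 84903 = -110355)
(-282426 + (m(7)*(-14))*4) + S = (-282426 + ((6 + 2*7²)*(-14))*4) - 110355 = (-282426 + ((6 + 2*49)*(-14))*4) - 110355 = (-282426 + ((6 + 98)*(-14))*4) - 110355 = (-282426 + (104*(-14))*4) - 110355 = (-282426 - 1456*4) - 110355 = (-282426 - 5824) - 110355 = -288250 - 110355 = -398605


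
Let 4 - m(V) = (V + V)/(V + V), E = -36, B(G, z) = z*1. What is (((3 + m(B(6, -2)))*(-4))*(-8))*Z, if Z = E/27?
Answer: -256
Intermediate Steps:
B(G, z) = z
m(V) = 3 (m(V) = 4 - (V + V)/(V + V) = 4 - 2*V/(2*V) = 4 - 2*V*1/(2*V) = 4 - 1*1 = 4 - 1 = 3)
Z = -4/3 (Z = -36/27 = -36*1/27 = -4/3 ≈ -1.3333)
(((3 + m(B(6, -2)))*(-4))*(-8))*Z = (((3 + 3)*(-4))*(-8))*(-4/3) = ((6*(-4))*(-8))*(-4/3) = -24*(-8)*(-4/3) = 192*(-4/3) = -256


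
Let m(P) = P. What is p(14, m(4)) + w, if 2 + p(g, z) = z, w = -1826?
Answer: -1824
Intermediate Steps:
p(g, z) = -2 + z
p(14, m(4)) + w = (-2 + 4) - 1826 = 2 - 1826 = -1824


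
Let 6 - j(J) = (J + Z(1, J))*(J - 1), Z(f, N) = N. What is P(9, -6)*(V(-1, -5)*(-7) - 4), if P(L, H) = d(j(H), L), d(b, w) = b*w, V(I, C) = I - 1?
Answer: -7020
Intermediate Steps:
V(I, C) = -1 + I
j(J) = 6 - 2*J*(-1 + J) (j(J) = 6 - (J + J)*(J - 1) = 6 - 2*J*(-1 + J))
P(L, H) = L*(6 - 2*H² + 2*H) (P(L, H) = (6 - 2*H² + 2*H)*L = L*(6 - 2*H² + 2*H))
P(9, -6)*(V(-1, -5)*(-7) - 4) = (2*9*(3 - 6 - 1*(-6)²))*((-1 - 1)*(-7) - 4) = (2*9*(3 - 6 - 1*36))*(-2*(-7) - 4) = (2*9*(3 - 6 - 36))*(14 - 4) = (2*9*(-39))*10 = -702*10 = -7020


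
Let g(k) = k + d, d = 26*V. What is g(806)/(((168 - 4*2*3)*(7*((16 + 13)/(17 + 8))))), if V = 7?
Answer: 6175/7308 ≈ 0.84496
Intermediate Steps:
d = 182 (d = 26*7 = 182)
g(k) = 182 + k (g(k) = k + 182 = 182 + k)
g(806)/(((168 - 4*2*3)*(7*((16 + 13)/(17 + 8))))) = (182 + 806)/(((168 - 4*2*3)*(7*((16 + 13)/(17 + 8))))) = 988/(((168 - 8*3)*(7*(29/25)))) = 988/(((168 - 24)*(7*(29*(1/25))))) = 988/((144*(7*(29/25)))) = 988/((144*(203/25))) = 988/(29232/25) = 988*(25/29232) = 6175/7308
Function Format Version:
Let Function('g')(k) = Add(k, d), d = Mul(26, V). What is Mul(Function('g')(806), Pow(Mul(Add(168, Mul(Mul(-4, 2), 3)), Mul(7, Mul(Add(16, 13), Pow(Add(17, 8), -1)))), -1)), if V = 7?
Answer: Rational(6175, 7308) ≈ 0.84496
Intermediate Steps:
d = 182 (d = Mul(26, 7) = 182)
Function('g')(k) = Add(182, k) (Function('g')(k) = Add(k, 182) = Add(182, k))
Mul(Function('g')(806), Pow(Mul(Add(168, Mul(Mul(-4, 2), 3)), Mul(7, Mul(Add(16, 13), Pow(Add(17, 8), -1)))), -1)) = Mul(Add(182, 806), Pow(Mul(Add(168, Mul(Mul(-4, 2), 3)), Mul(7, Mul(Add(16, 13), Pow(Add(17, 8), -1)))), -1)) = Mul(988, Pow(Mul(Add(168, Mul(-8, 3)), Mul(7, Mul(29, Pow(25, -1)))), -1)) = Mul(988, Pow(Mul(Add(168, -24), Mul(7, Mul(29, Rational(1, 25)))), -1)) = Mul(988, Pow(Mul(144, Mul(7, Rational(29, 25))), -1)) = Mul(988, Pow(Mul(144, Rational(203, 25)), -1)) = Mul(988, Pow(Rational(29232, 25), -1)) = Mul(988, Rational(25, 29232)) = Rational(6175, 7308)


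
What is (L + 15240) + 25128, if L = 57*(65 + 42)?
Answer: 46467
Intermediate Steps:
L = 6099 (L = 57*107 = 6099)
(L + 15240) + 25128 = (6099 + 15240) + 25128 = 21339 + 25128 = 46467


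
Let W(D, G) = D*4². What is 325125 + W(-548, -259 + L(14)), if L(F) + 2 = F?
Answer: 316357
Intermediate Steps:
L(F) = -2 + F
W(D, G) = 16*D (W(D, G) = D*16 = 16*D)
325125 + W(-548, -259 + L(14)) = 325125 + 16*(-548) = 325125 - 8768 = 316357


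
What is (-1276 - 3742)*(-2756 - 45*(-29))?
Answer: 7281118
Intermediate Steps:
(-1276 - 3742)*(-2756 - 45*(-29)) = -5018*(-2756 + 1305) = -5018*(-1451) = 7281118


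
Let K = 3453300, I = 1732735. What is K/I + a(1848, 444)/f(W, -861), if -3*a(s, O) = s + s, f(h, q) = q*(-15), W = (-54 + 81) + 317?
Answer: 1213275428/639379215 ≈ 1.8976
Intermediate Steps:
W = 344 (W = 27 + 317 = 344)
f(h, q) = -15*q
a(s, O) = -2*s/3 (a(s, O) = -(s + s)/3 = -2*s/3)
K/I + a(1848, 444)/f(W, -861) = 3453300/1732735 + (-⅔*1848)/((-15*(-861))) = 3453300*(1/1732735) - 1232/12915 = 690660/346547 - 1232*1/12915 = 690660/346547 - 176/1845 = 1213275428/639379215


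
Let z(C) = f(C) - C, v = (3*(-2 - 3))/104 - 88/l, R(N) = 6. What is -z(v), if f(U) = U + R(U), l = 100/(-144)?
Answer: -6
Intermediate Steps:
l = -25/36 (l = 100*(-1/144) = -25/36 ≈ -0.69444)
f(U) = 6 + U (f(U) = U + 6 = 6 + U)
v = 329097/2600 (v = (3*(-2 - 3))/104 - 88/(-25/36) = (3*(-5))*(1/104) - 88*(-36/25) = -15*1/104 + 3168/25 = -15/104 + 3168/25 = 329097/2600 ≈ 126.58)
z(C) = 6 (z(C) = (6 + C) - C = 6)
-z(v) = -1*6 = -6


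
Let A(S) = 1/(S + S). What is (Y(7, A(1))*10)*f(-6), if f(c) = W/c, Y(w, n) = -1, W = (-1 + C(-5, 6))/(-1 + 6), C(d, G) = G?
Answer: 5/3 ≈ 1.6667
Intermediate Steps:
W = 1 (W = (-1 + 6)/(-1 + 6) = 5/5 = 5*(1/5) = 1)
A(S) = 1/(2*S)
f(c) = 1/c
(Y(7, A(1))*10)*f(-6) = -1*10/(-6) = -10*(-1/6) = 5/3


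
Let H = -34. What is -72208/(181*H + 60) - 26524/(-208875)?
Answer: 7622041628/636442125 ≈ 11.976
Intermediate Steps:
-72208/(181*H + 60) - 26524/(-208875) = -72208/(181*(-34) + 60) - 26524/(-208875) = -72208/(-6154 + 60) - 26524*(-1/208875) = -72208/(-6094) + 26524/208875 = -72208*(-1/6094) + 26524/208875 = 36104/3047 + 26524/208875 = 7622041628/636442125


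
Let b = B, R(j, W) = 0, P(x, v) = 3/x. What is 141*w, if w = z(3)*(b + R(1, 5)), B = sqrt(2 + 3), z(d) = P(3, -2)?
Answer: 141*sqrt(5) ≈ 315.29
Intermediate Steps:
z(d) = 1 (z(d) = 3/3 = 3*(1/3) = 1)
B = sqrt(5) ≈ 2.2361
b = sqrt(5) ≈ 2.2361
w = sqrt(5) (w = 1*(sqrt(5) + 0) = 1*sqrt(5) = sqrt(5) ≈ 2.2361)
141*w = 141*sqrt(5)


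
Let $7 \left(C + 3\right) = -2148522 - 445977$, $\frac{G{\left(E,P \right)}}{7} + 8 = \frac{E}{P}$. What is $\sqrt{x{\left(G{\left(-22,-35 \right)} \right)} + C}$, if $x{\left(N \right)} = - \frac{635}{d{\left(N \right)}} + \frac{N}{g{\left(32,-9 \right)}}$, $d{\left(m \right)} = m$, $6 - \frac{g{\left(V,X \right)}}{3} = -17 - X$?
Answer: $\frac{i \sqrt{30221881844070}}{9030} \approx 608.8 i$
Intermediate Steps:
$g{\left(V,X \right)} = 69 + 3 X$ ($g{\left(V,X \right)} = 18 - 3 \left(-17 - X\right) = 18 + \left(51 + 3 X\right) = 69 + 3 X$)
$G{\left(E,P \right)} = -56 + \frac{7 E}{P}$ ($G{\left(E,P \right)} = -56 + 7 \frac{E}{P} = -56 + \frac{7 E}{P}$)
$x{\left(N \right)} = - \frac{635}{N} + \frac{N}{42}$ ($x{\left(N \right)} = - \frac{635}{N} + \frac{N}{69 + 3 \left(-9\right)} = - \frac{635}{N} + \frac{N}{69 - 27} = - \frac{635}{N} + \frac{N}{42}$)
$C = - \frac{2594520}{7}$ ($C = -3 + \frac{-2148522 - 445977}{7} = -3 + \frac{1}{7} \left(-2594499\right) = -3 - \frac{2594499}{7} = - \frac{2594520}{7} \approx -3.7065 \cdot 10^{5}$)
$\sqrt{x{\left(G{\left(-22,-35 \right)} \right)} + C} = \sqrt{\left(- \frac{635}{-56 + 7 \left(-22\right) \frac{1}{-35}} + \frac{-56 + 7 \left(-22\right) \frac{1}{-35}}{42}\right) - \frac{2594520}{7}} = \sqrt{\left(- \frac{635}{-56 + 7 \left(-22\right) \left(- \frac{1}{35}\right)} + \frac{-56 + 7 \left(-22\right) \left(- \frac{1}{35}\right)}{42}\right) - \frac{2594520}{7}} = \sqrt{\left(- \frac{635}{-56 + \frac{22}{5}} + \frac{-56 + \frac{22}{5}}{42}\right) - \frac{2594520}{7}} = \sqrt{\left(- \frac{635}{- \frac{258}{5}} + \frac{1}{42} \left(- \frac{258}{5}\right)\right) - \frac{2594520}{7}} = \sqrt{\left(\left(-635\right) \left(- \frac{5}{258}\right) - \frac{43}{35}\right) - \frac{2594520}{7}} = \sqrt{\left(\frac{3175}{258} - \frac{43}{35}\right) - \frac{2594520}{7}} = \sqrt{\frac{100031}{9030} - \frac{2594520}{7}} = \sqrt{- \frac{3346830769}{9030}} = \frac{i \sqrt{30221881844070}}{9030}$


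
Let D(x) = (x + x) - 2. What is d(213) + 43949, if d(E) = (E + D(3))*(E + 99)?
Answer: 111653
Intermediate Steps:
D(x) = -2 + 2*x (D(x) = 2*x - 2 = -2 + 2*x)
d(E) = (4 + E)*(99 + E) (d(E) = (E + (-2 + 2*3))*(E + 99) = (E + (-2 + 6))*(99 + E) = (E + 4)*(99 + E) = (4 + E)*(99 + E))
d(213) + 43949 = (396 + 213² + 103*213) + 43949 = (396 + 45369 + 21939) + 43949 = 67704 + 43949 = 111653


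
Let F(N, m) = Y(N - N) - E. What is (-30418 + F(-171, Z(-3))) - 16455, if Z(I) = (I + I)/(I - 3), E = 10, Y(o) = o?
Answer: -46883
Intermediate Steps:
Z(I) = 2*I/(-3 + I) (Z(I) = (2*I)/(-3 + I) = 2*I/(-3 + I))
F(N, m) = -10 (F(N, m) = (N - N) - 1*10 = 0 - 10 = -10)
(-30418 + F(-171, Z(-3))) - 16455 = (-30418 - 10) - 16455 = -30428 - 16455 = -46883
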